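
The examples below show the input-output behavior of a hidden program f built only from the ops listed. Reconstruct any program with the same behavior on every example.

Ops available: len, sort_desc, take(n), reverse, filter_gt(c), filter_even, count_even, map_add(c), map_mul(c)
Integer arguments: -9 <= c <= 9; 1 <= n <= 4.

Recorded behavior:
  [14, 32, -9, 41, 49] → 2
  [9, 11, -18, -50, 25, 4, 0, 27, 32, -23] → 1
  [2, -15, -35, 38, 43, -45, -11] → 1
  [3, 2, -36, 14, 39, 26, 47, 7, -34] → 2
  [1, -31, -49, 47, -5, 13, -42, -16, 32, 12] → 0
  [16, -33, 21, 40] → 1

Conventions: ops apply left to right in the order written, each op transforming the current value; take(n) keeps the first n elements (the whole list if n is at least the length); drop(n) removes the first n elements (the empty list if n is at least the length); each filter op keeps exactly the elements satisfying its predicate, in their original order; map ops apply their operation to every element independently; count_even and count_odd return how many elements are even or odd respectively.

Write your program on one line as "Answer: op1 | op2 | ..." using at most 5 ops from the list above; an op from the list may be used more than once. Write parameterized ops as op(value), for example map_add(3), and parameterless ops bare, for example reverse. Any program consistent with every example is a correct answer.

reverse | filter_gt(-3) | map_add(3) | take(2) | count_even

Check, running the answer program on each example:
  [14, 32, -9, 41, 49] -> [49, 41, -9, 32, 14] -> [49, 41, 32, 14] -> [52, 44, 35, 17] -> [52, 44] -> 2
  [9, 11, -18, -50, 25, 4, 0, 27, 32, -23] -> [-23, 32, 27, 0, 4, 25, -50, -18, 11, 9] -> [32, 27, 0, 4, 25, 11, 9] -> [35, 30, 3, 7, 28, 14, 12] -> [35, 30] -> 1
  [2, -15, -35, 38, 43, -45, -11] -> [-11, -45, 43, 38, -35, -15, 2] -> [43, 38, 2] -> [46, 41, 5] -> [46, 41] -> 1
  [3, 2, -36, 14, 39, 26, 47, 7, -34] -> [-34, 7, 47, 26, 39, 14, -36, 2, 3] -> [7, 47, 26, 39, 14, 2, 3] -> [10, 50, 29, 42, 17, 5, 6] -> [10, 50] -> 2
  [1, -31, -49, 47, -5, 13, -42, -16, 32, 12] -> [12, 32, -16, -42, 13, -5, 47, -49, -31, 1] -> [12, 32, 13, 47, 1] -> [15, 35, 16, 50, 4] -> [15, 35] -> 0
  [16, -33, 21, 40] -> [40, 21, -33, 16] -> [40, 21, 16] -> [43, 24, 19] -> [43, 24] -> 1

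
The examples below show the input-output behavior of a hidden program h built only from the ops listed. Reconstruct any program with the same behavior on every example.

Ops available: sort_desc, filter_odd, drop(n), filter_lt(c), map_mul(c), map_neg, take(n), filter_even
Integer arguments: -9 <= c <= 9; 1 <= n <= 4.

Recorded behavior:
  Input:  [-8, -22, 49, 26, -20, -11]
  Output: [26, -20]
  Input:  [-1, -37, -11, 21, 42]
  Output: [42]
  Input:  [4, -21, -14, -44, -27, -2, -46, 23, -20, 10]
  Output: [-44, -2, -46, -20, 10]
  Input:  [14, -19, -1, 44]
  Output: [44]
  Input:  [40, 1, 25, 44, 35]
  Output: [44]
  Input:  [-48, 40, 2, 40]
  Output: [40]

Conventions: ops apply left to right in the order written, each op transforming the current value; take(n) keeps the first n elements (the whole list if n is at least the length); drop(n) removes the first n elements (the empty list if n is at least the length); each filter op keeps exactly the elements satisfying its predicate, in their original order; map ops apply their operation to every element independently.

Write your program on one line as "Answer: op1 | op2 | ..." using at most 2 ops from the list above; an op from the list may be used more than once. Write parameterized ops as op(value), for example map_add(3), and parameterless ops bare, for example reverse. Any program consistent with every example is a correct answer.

drop(3) | filter_even

Check, running the answer program on each example:
  [-8, -22, 49, 26, -20, -11] -> [26, -20, -11] -> [26, -20]
  [-1, -37, -11, 21, 42] -> [21, 42] -> [42]
  [4, -21, -14, -44, -27, -2, -46, 23, -20, 10] -> [-44, -27, -2, -46, 23, -20, 10] -> [-44, -2, -46, -20, 10]
  [14, -19, -1, 44] -> [44] -> [44]
  [40, 1, 25, 44, 35] -> [44, 35] -> [44]
  [-48, 40, 2, 40] -> [40] -> [40]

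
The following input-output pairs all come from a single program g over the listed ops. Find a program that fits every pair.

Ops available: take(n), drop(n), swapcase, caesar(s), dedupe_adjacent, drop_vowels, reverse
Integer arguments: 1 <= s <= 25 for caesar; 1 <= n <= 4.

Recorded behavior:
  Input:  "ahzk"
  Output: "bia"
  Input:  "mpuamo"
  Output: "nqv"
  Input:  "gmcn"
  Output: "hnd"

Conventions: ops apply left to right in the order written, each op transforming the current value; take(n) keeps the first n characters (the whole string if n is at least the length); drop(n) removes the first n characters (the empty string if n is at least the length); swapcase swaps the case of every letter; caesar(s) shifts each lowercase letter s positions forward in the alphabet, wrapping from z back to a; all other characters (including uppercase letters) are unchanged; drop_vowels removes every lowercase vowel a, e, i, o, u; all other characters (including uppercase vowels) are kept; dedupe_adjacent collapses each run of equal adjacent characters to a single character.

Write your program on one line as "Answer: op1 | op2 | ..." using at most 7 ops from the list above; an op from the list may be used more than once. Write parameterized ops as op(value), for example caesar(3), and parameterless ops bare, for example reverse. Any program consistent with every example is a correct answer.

take(4) | caesar(17) | caesar(10) | reverse | drop(1) | reverse

Check, running the answer program on each example:
  "ahzk" -> "ahzk" -> "ryqb" -> "bial" -> "laib" -> "aib" -> "bia"
  "mpuamo" -> "mpua" -> "dglr" -> "nqvb" -> "bvqn" -> "vqn" -> "nqv"
  "gmcn" -> "gmcn" -> "xdte" -> "hndo" -> "odnh" -> "dnh" -> "hnd"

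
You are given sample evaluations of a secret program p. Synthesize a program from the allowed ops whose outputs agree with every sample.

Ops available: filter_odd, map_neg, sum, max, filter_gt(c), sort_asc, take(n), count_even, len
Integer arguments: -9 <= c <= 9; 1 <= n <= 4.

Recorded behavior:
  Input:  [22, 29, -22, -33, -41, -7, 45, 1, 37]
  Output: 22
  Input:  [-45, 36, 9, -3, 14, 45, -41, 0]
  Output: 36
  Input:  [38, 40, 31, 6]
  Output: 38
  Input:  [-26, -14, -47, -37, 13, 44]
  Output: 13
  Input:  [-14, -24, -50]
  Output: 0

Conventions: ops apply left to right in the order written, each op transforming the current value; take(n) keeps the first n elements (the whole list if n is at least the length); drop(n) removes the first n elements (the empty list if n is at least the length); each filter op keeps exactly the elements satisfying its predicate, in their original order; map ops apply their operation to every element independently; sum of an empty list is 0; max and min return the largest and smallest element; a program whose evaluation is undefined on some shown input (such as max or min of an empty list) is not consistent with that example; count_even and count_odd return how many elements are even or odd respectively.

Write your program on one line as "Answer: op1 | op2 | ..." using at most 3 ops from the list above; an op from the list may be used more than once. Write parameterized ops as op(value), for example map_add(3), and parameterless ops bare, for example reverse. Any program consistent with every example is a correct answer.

filter_gt(9) | take(1) | sum

Check, running the answer program on each example:
  [22, 29, -22, -33, -41, -7, 45, 1, 37] -> [22, 29, 45, 37] -> [22] -> 22
  [-45, 36, 9, -3, 14, 45, -41, 0] -> [36, 14, 45] -> [36] -> 36
  [38, 40, 31, 6] -> [38, 40, 31] -> [38] -> 38
  [-26, -14, -47, -37, 13, 44] -> [13, 44] -> [13] -> 13
  [-14, -24, -50] -> [] -> [] -> 0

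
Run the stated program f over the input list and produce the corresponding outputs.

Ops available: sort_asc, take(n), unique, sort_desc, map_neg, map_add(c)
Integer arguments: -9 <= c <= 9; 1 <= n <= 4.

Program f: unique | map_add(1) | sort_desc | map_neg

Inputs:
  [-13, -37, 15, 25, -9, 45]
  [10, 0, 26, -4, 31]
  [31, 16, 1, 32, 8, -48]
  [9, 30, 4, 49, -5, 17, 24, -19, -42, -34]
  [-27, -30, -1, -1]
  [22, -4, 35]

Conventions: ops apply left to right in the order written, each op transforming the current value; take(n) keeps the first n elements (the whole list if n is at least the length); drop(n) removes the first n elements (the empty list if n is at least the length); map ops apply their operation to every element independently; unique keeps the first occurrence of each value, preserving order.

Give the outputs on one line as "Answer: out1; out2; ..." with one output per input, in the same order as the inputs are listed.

[-46, -26, -16, 8, 12, 36]; [-32, -27, -11, -1, 3]; [-33, -32, -17, -9, -2, 47]; [-50, -31, -25, -18, -10, -5, 4, 18, 33, 41]; [0, 26, 29]; [-36, -23, 3]

Execution, op by op:
  [-13, -37, 15, 25, -9, 45] -> [-13, -37, 15, 25, -9, 45] -> [-12, -36, 16, 26, -8, 46] -> [46, 26, 16, -8, -12, -36] -> [-46, -26, -16, 8, 12, 36]
  [10, 0, 26, -4, 31] -> [10, 0, 26, -4, 31] -> [11, 1, 27, -3, 32] -> [32, 27, 11, 1, -3] -> [-32, -27, -11, -1, 3]
  [31, 16, 1, 32, 8, -48] -> [31, 16, 1, 32, 8, -48] -> [32, 17, 2, 33, 9, -47] -> [33, 32, 17, 9, 2, -47] -> [-33, -32, -17, -9, -2, 47]
  [9, 30, 4, 49, -5, 17, 24, -19, -42, -34] -> [9, 30, 4, 49, -5, 17, 24, -19, -42, -34] -> [10, 31, 5, 50, -4, 18, 25, -18, -41, -33] -> [50, 31, 25, 18, 10, 5, -4, -18, -33, -41] -> [-50, -31, -25, -18, -10, -5, 4, 18, 33, 41]
  [-27, -30, -1, -1] -> [-27, -30, -1] -> [-26, -29, 0] -> [0, -26, -29] -> [0, 26, 29]
  [22, -4, 35] -> [22, -4, 35] -> [23, -3, 36] -> [36, 23, -3] -> [-36, -23, 3]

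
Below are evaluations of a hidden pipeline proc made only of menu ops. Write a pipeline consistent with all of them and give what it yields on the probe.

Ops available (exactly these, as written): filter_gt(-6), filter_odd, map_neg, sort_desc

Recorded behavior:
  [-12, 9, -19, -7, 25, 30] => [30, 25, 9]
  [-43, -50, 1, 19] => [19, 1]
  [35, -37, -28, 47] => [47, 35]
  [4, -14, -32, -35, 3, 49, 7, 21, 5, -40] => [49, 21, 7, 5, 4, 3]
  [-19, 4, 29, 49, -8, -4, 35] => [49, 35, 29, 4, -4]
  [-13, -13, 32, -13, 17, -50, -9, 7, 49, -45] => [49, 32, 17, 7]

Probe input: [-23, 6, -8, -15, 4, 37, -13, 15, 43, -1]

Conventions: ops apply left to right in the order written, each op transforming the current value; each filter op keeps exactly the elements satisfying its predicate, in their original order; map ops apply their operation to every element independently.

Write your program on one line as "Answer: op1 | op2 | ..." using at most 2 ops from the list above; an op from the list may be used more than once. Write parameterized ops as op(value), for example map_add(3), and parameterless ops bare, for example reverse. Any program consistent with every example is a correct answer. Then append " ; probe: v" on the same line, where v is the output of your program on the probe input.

sort_desc | filter_gt(-6) ; probe: [43, 37, 15, 6, 4, -1]

Check, running the answer program on each example:
  [-12, 9, -19, -7, 25, 30] -> [30, 25, 9, -7, -12, -19] -> [30, 25, 9]
  [-43, -50, 1, 19] -> [19, 1, -43, -50] -> [19, 1]
  [35, -37, -28, 47] -> [47, 35, -28, -37] -> [47, 35]
  [4, -14, -32, -35, 3, 49, 7, 21, 5, -40] -> [49, 21, 7, 5, 4, 3, -14, -32, -35, -40] -> [49, 21, 7, 5, 4, 3]
  [-19, 4, 29, 49, -8, -4, 35] -> [49, 35, 29, 4, -4, -8, -19] -> [49, 35, 29, 4, -4]
  [-13, -13, 32, -13, 17, -50, -9, 7, 49, -45] -> [49, 32, 17, 7, -9, -13, -13, -13, -45, -50] -> [49, 32, 17, 7]
  probe: [-23, 6, -8, -15, 4, 37, -13, 15, 43, -1] -> [43, 37, 15, 6, 4, -1, -8, -13, -15, -23] -> [43, 37, 15, 6, 4, -1]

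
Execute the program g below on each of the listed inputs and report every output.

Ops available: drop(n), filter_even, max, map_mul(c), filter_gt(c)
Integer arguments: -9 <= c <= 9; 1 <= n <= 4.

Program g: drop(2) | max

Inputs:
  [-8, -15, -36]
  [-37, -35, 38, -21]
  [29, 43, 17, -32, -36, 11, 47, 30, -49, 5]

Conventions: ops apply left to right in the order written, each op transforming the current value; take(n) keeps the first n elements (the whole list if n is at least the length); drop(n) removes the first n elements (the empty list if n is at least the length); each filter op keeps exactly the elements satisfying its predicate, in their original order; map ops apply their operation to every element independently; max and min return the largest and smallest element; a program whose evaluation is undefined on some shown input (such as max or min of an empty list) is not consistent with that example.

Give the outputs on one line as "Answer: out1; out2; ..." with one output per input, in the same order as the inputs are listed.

-36; 38; 47

Execution, op by op:
  [-8, -15, -36] -> [-36] -> -36
  [-37, -35, 38, -21] -> [38, -21] -> 38
  [29, 43, 17, -32, -36, 11, 47, 30, -49, 5] -> [17, -32, -36, 11, 47, 30, -49, 5] -> 47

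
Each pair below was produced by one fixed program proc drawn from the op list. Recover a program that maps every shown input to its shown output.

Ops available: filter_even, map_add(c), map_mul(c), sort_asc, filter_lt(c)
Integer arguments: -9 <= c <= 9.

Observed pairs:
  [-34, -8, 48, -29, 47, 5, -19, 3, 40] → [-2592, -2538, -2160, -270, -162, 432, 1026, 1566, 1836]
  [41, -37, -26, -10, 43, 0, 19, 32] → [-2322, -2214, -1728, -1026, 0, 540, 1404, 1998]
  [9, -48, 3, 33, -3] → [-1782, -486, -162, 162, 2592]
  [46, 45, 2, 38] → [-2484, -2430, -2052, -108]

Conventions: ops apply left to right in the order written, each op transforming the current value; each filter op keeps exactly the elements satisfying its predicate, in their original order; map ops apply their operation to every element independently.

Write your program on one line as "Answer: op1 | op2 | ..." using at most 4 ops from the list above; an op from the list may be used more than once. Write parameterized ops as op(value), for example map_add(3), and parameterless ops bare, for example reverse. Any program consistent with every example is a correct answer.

sort_asc | map_mul(-9) | map_mul(6) | sort_asc

Check, running the answer program on each example:
  [-34, -8, 48, -29, 47, 5, -19, 3, 40] -> [-34, -29, -19, -8, 3, 5, 40, 47, 48] -> [306, 261, 171, 72, -27, -45, -360, -423, -432] -> [1836, 1566, 1026, 432, -162, -270, -2160, -2538, -2592] -> [-2592, -2538, -2160, -270, -162, 432, 1026, 1566, 1836]
  [41, -37, -26, -10, 43, 0, 19, 32] -> [-37, -26, -10, 0, 19, 32, 41, 43] -> [333, 234, 90, 0, -171, -288, -369, -387] -> [1998, 1404, 540, 0, -1026, -1728, -2214, -2322] -> [-2322, -2214, -1728, -1026, 0, 540, 1404, 1998]
  [9, -48, 3, 33, -3] -> [-48, -3, 3, 9, 33] -> [432, 27, -27, -81, -297] -> [2592, 162, -162, -486, -1782] -> [-1782, -486, -162, 162, 2592]
  [46, 45, 2, 38] -> [2, 38, 45, 46] -> [-18, -342, -405, -414] -> [-108, -2052, -2430, -2484] -> [-2484, -2430, -2052, -108]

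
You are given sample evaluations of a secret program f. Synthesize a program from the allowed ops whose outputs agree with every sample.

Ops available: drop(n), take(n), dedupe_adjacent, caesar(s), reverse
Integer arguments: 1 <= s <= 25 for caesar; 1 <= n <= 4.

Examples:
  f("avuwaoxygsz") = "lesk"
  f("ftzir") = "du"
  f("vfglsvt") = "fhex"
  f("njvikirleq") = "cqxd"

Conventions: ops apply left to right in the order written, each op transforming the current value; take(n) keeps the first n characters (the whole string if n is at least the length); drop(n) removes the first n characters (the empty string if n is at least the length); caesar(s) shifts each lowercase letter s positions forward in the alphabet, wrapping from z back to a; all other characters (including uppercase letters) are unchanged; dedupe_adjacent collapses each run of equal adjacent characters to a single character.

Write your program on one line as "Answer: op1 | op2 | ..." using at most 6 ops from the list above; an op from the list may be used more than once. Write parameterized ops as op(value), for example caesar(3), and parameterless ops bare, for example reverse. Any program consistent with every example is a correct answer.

drop(1) | drop(2) | reverse | caesar(12) | take(4)

Check, running the answer program on each example:
  "avuwaoxygsz" -> "vuwaoxygsz" -> "waoxygsz" -> "zsgyxoaw" -> "leskjami" -> "lesk"
  "ftzir" -> "tzir" -> "ir" -> "ri" -> "du" -> "du"
  "vfglsvt" -> "fglsvt" -> "lsvt" -> "tvsl" -> "fhex" -> "fhex"
  "njvikirleq" -> "jvikirleq" -> "ikirleq" -> "qelriki" -> "cqxduwu" -> "cqxd"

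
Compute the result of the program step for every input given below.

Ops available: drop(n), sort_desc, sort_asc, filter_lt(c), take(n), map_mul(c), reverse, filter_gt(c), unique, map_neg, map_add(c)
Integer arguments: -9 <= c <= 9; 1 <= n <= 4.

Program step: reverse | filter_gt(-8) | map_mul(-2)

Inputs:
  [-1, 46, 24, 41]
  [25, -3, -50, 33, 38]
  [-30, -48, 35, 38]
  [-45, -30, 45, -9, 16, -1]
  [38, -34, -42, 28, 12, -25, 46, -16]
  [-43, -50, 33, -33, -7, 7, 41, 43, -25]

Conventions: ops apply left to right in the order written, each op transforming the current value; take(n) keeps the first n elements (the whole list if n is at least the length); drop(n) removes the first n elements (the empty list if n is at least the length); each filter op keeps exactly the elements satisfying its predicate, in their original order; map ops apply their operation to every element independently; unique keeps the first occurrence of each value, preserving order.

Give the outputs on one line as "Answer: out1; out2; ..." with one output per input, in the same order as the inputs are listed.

Execution, op by op:
  [-1, 46, 24, 41] -> [41, 24, 46, -1] -> [41, 24, 46, -1] -> [-82, -48, -92, 2]
  [25, -3, -50, 33, 38] -> [38, 33, -50, -3, 25] -> [38, 33, -3, 25] -> [-76, -66, 6, -50]
  [-30, -48, 35, 38] -> [38, 35, -48, -30] -> [38, 35] -> [-76, -70]
  [-45, -30, 45, -9, 16, -1] -> [-1, 16, -9, 45, -30, -45] -> [-1, 16, 45] -> [2, -32, -90]
  [38, -34, -42, 28, 12, -25, 46, -16] -> [-16, 46, -25, 12, 28, -42, -34, 38] -> [46, 12, 28, 38] -> [-92, -24, -56, -76]
  [-43, -50, 33, -33, -7, 7, 41, 43, -25] -> [-25, 43, 41, 7, -7, -33, 33, -50, -43] -> [43, 41, 7, -7, 33] -> [-86, -82, -14, 14, -66]

[-82, -48, -92, 2]; [-76, -66, 6, -50]; [-76, -70]; [2, -32, -90]; [-92, -24, -56, -76]; [-86, -82, -14, 14, -66]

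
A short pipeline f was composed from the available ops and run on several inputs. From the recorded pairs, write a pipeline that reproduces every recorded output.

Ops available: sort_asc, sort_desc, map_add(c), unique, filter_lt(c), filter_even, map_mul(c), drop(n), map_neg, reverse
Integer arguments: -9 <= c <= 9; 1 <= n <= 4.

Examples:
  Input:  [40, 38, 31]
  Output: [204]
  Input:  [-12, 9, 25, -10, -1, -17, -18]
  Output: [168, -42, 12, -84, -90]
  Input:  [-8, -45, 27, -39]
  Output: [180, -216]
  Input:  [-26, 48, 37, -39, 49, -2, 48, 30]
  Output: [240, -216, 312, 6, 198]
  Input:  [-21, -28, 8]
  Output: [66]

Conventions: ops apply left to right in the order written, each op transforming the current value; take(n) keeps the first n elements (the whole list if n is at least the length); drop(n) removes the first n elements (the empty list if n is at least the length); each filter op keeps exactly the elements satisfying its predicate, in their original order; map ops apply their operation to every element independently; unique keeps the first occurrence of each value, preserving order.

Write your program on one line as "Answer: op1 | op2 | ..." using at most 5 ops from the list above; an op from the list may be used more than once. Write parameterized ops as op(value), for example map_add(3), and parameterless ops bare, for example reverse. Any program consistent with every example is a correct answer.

map_add(3) | map_mul(-2) | unique | map_mul(-3) | drop(2)

Check, running the answer program on each example:
  [40, 38, 31] -> [43, 41, 34] -> [-86, -82, -68] -> [-86, -82, -68] -> [258, 246, 204] -> [204]
  [-12, 9, 25, -10, -1, -17, -18] -> [-9, 12, 28, -7, 2, -14, -15] -> [18, -24, -56, 14, -4, 28, 30] -> [18, -24, -56, 14, -4, 28, 30] -> [-54, 72, 168, -42, 12, -84, -90] -> [168, -42, 12, -84, -90]
  [-8, -45, 27, -39] -> [-5, -42, 30, -36] -> [10, 84, -60, 72] -> [10, 84, -60, 72] -> [-30, -252, 180, -216] -> [180, -216]
  [-26, 48, 37, -39, 49, -2, 48, 30] -> [-23, 51, 40, -36, 52, 1, 51, 33] -> [46, -102, -80, 72, -104, -2, -102, -66] -> [46, -102, -80, 72, -104, -2, -66] -> [-138, 306, 240, -216, 312, 6, 198] -> [240, -216, 312, 6, 198]
  [-21, -28, 8] -> [-18, -25, 11] -> [36, 50, -22] -> [36, 50, -22] -> [-108, -150, 66] -> [66]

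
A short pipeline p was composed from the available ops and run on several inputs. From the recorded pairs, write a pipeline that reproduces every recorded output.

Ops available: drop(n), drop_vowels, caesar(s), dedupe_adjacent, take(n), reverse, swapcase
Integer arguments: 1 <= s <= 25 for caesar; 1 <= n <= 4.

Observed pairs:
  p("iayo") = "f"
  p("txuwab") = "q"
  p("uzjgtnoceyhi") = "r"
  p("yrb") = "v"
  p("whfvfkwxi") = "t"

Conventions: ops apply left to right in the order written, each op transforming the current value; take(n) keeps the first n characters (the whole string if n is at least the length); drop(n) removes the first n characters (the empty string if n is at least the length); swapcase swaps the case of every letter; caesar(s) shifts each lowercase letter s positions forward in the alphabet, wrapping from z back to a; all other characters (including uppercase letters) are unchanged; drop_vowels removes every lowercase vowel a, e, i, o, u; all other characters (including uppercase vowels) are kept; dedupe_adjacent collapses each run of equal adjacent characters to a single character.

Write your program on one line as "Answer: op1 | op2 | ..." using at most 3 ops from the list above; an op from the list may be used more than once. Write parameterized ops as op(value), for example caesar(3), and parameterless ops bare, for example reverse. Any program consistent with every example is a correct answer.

caesar(23) | drop_vowels | take(1)

Check, running the answer program on each example:
  "iayo" -> "fxvl" -> "fxvl" -> "f"
  "txuwab" -> "qurtxy" -> "qrtxy" -> "q"
  "uzjgtnoceyhi" -> "rwgdqklzbvef" -> "rwgdqklzbvf" -> "r"
  "yrb" -> "voy" -> "vy" -> "v"
  "whfvfkwxi" -> "tecschtuf" -> "tcschtf" -> "t"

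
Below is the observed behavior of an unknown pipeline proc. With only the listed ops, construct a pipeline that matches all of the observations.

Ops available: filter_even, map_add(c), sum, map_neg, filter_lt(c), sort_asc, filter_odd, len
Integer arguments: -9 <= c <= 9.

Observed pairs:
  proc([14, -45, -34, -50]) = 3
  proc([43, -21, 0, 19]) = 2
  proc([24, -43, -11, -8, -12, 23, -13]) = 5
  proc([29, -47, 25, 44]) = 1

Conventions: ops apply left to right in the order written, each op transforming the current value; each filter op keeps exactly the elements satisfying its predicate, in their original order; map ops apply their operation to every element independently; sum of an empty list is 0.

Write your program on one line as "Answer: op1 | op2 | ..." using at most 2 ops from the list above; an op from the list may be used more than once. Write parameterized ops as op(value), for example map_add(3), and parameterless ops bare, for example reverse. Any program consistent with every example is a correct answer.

filter_lt(5) | len

Check, running the answer program on each example:
  [14, -45, -34, -50] -> [-45, -34, -50] -> 3
  [43, -21, 0, 19] -> [-21, 0] -> 2
  [24, -43, -11, -8, -12, 23, -13] -> [-43, -11, -8, -12, -13] -> 5
  [29, -47, 25, 44] -> [-47] -> 1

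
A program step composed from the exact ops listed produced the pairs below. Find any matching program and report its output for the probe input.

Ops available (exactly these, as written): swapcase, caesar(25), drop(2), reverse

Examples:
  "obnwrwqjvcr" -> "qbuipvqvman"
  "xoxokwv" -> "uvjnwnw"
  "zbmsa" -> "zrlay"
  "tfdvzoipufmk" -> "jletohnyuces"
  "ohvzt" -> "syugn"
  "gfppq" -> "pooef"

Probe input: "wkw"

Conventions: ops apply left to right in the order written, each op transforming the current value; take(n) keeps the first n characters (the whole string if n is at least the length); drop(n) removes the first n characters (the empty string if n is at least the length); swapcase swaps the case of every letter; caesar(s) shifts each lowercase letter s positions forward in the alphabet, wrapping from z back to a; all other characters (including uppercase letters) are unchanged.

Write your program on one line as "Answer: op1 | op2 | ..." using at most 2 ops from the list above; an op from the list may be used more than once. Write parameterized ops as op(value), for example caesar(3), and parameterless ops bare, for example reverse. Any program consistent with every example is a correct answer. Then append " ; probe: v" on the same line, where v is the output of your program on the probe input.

reverse | caesar(25) ; probe: "vjv"

Check, running the answer program on each example:
  "obnwrwqjvcr" -> "rcvjqwrwnbo" -> "qbuipvqvman"
  "xoxokwv" -> "vwkoxox" -> "uvjnwnw"
  "zbmsa" -> "asmbz" -> "zrlay"
  "tfdvzoipufmk" -> "kmfupiozvdft" -> "jletohnyuces"
  "ohvzt" -> "tzvho" -> "syugn"
  "gfppq" -> "qppfg" -> "pooef"
  probe: "wkw" -> "wkw" -> "vjv"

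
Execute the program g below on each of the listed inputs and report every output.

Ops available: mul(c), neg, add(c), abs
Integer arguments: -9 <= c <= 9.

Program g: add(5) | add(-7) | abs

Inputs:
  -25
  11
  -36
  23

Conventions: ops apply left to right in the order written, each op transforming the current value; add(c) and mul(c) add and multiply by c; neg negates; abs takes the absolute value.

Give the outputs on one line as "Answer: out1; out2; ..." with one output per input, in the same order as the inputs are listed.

27; 9; 38; 21

Execution, op by op:
  -25 -> -20 -> -27 -> 27
  11 -> 16 -> 9 -> 9
  -36 -> -31 -> -38 -> 38
  23 -> 28 -> 21 -> 21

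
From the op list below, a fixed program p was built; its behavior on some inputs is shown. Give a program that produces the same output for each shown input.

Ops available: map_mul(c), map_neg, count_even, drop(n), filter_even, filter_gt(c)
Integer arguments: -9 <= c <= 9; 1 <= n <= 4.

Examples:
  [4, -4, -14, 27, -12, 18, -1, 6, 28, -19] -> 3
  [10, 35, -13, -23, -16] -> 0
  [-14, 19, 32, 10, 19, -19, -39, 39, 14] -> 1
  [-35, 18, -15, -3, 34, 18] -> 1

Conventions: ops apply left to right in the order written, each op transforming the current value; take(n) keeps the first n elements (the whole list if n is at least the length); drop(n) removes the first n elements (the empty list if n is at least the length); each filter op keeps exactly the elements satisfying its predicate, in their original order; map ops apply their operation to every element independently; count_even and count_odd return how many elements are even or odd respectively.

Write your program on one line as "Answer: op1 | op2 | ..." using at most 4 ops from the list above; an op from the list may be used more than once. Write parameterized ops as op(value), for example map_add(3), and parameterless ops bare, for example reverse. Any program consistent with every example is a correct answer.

drop(1) | drop(4) | filter_even | count_even

Check, running the answer program on each example:
  [4, -4, -14, 27, -12, 18, -1, 6, 28, -19] -> [-4, -14, 27, -12, 18, -1, 6, 28, -19] -> [18, -1, 6, 28, -19] -> [18, 6, 28] -> 3
  [10, 35, -13, -23, -16] -> [35, -13, -23, -16] -> [] -> [] -> 0
  [-14, 19, 32, 10, 19, -19, -39, 39, 14] -> [19, 32, 10, 19, -19, -39, 39, 14] -> [-19, -39, 39, 14] -> [14] -> 1
  [-35, 18, -15, -3, 34, 18] -> [18, -15, -3, 34, 18] -> [18] -> [18] -> 1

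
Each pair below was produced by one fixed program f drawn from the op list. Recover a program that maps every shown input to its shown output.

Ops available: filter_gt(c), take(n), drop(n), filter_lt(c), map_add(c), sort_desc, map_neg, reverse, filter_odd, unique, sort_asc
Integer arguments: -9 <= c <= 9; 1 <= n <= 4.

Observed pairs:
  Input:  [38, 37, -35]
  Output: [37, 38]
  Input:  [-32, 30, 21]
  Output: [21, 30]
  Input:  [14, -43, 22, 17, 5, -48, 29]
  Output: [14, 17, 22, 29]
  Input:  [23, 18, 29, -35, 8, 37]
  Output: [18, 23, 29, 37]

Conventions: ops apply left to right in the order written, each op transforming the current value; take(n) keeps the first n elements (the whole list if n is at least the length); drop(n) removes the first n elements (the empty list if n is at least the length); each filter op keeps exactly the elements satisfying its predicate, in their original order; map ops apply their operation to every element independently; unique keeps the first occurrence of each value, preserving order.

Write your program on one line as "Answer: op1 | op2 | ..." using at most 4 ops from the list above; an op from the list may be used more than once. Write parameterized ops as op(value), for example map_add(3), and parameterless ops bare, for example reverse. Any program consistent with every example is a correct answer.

filter_gt(9) | sort_desc | sort_asc

Check, running the answer program on each example:
  [38, 37, -35] -> [38, 37] -> [38, 37] -> [37, 38]
  [-32, 30, 21] -> [30, 21] -> [30, 21] -> [21, 30]
  [14, -43, 22, 17, 5, -48, 29] -> [14, 22, 17, 29] -> [29, 22, 17, 14] -> [14, 17, 22, 29]
  [23, 18, 29, -35, 8, 37] -> [23, 18, 29, 37] -> [37, 29, 23, 18] -> [18, 23, 29, 37]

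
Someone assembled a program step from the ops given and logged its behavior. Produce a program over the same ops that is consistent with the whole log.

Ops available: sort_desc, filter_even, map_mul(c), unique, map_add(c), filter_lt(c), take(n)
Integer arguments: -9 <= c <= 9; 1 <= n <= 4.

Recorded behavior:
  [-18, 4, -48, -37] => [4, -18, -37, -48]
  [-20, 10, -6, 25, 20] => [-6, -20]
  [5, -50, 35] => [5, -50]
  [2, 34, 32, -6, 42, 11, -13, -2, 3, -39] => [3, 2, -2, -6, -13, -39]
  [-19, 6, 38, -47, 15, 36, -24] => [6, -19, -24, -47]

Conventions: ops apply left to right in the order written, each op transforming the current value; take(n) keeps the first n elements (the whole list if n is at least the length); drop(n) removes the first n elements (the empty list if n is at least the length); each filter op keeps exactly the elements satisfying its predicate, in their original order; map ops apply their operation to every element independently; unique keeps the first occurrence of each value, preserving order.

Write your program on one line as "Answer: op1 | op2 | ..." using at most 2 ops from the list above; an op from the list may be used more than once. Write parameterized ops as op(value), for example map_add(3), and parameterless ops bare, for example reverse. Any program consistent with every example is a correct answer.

sort_desc | filter_lt(9)

Check, running the answer program on each example:
  [-18, 4, -48, -37] -> [4, -18, -37, -48] -> [4, -18, -37, -48]
  [-20, 10, -6, 25, 20] -> [25, 20, 10, -6, -20] -> [-6, -20]
  [5, -50, 35] -> [35, 5, -50] -> [5, -50]
  [2, 34, 32, -6, 42, 11, -13, -2, 3, -39] -> [42, 34, 32, 11, 3, 2, -2, -6, -13, -39] -> [3, 2, -2, -6, -13, -39]
  [-19, 6, 38, -47, 15, 36, -24] -> [38, 36, 15, 6, -19, -24, -47] -> [6, -19, -24, -47]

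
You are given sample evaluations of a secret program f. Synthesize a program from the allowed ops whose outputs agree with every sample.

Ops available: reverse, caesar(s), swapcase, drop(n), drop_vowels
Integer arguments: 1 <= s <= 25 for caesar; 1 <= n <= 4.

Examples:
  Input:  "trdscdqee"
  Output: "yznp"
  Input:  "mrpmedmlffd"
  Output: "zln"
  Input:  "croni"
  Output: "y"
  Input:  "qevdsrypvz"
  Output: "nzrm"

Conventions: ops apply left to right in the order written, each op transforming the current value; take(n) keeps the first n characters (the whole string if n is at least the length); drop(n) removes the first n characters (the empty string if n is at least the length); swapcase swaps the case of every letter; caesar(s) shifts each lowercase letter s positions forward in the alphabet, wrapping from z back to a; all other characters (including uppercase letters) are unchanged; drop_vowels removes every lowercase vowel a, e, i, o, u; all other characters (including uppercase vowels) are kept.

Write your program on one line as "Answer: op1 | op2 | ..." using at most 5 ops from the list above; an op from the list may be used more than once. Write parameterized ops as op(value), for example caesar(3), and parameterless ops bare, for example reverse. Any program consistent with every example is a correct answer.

caesar(22) | reverse | drop(4) | drop_vowels

Check, running the answer program on each example:
  "trdscdqee" -> "pnzoyzmaa" -> "aamzyoznp" -> "yoznp" -> "yznp"
  "mrpmedmlffd" -> "inliazihbbz" -> "zbbhizailni" -> "izailni" -> "zln"
  "croni" -> "ynkje" -> "ejkny" -> "y" -> "y"
  "qevdsrypvz" -> "marzonulrv" -> "vrlunozram" -> "nozram" -> "nzrm"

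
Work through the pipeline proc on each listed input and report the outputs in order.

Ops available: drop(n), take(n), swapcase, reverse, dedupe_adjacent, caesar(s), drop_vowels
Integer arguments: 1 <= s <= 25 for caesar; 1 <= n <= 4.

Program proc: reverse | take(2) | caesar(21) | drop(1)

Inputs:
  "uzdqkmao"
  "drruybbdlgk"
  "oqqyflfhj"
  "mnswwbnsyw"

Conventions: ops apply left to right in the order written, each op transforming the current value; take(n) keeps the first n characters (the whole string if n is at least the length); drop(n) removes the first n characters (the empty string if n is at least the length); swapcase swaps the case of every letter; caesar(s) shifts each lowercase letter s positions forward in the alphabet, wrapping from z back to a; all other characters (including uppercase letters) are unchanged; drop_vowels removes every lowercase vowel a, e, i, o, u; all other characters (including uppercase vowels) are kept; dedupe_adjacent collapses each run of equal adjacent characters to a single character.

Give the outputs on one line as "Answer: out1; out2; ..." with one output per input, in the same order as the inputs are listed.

Execution, op by op:
  "uzdqkmao" -> "oamkqdzu" -> "oa" -> "jv" -> "v"
  "drruybbdlgk" -> "kgldbbyurrd" -> "kg" -> "fb" -> "b"
  "oqqyflfhj" -> "jhflfyqqo" -> "jh" -> "ec" -> "c"
  "mnswwbnsyw" -> "wysnbwwsnm" -> "wy" -> "rt" -> "t"

"v"; "b"; "c"; "t"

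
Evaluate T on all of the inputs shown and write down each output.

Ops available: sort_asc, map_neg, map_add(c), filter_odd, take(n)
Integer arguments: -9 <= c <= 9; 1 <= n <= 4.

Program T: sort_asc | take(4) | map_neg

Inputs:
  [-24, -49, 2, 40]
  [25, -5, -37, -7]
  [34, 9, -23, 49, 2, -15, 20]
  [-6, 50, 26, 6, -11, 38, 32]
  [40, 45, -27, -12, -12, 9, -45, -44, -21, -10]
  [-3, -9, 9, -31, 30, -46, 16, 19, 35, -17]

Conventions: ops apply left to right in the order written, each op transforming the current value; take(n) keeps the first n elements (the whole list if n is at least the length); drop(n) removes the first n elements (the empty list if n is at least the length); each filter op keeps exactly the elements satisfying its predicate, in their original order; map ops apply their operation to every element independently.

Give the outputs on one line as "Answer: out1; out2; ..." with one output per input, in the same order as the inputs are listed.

Execution, op by op:
  [-24, -49, 2, 40] -> [-49, -24, 2, 40] -> [-49, -24, 2, 40] -> [49, 24, -2, -40]
  [25, -5, -37, -7] -> [-37, -7, -5, 25] -> [-37, -7, -5, 25] -> [37, 7, 5, -25]
  [34, 9, -23, 49, 2, -15, 20] -> [-23, -15, 2, 9, 20, 34, 49] -> [-23, -15, 2, 9] -> [23, 15, -2, -9]
  [-6, 50, 26, 6, -11, 38, 32] -> [-11, -6, 6, 26, 32, 38, 50] -> [-11, -6, 6, 26] -> [11, 6, -6, -26]
  [40, 45, -27, -12, -12, 9, -45, -44, -21, -10] -> [-45, -44, -27, -21, -12, -12, -10, 9, 40, 45] -> [-45, -44, -27, -21] -> [45, 44, 27, 21]
  [-3, -9, 9, -31, 30, -46, 16, 19, 35, -17] -> [-46, -31, -17, -9, -3, 9, 16, 19, 30, 35] -> [-46, -31, -17, -9] -> [46, 31, 17, 9]

[49, 24, -2, -40]; [37, 7, 5, -25]; [23, 15, -2, -9]; [11, 6, -6, -26]; [45, 44, 27, 21]; [46, 31, 17, 9]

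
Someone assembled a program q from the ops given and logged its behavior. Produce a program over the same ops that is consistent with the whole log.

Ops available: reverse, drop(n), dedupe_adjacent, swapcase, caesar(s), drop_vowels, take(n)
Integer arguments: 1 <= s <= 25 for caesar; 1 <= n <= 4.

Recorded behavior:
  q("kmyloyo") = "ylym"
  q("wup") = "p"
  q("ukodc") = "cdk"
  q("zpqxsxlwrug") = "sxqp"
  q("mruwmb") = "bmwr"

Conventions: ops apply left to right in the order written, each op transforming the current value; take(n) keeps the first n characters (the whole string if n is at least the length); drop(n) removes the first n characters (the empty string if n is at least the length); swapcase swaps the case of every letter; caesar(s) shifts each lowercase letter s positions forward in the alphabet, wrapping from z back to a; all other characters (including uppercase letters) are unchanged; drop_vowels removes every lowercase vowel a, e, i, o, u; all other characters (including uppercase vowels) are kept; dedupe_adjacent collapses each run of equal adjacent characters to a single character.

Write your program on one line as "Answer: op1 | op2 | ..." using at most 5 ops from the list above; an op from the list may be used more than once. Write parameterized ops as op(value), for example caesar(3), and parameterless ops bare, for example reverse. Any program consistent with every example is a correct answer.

drop(1) | drop_vowels | take(4) | reverse

Check, running the answer program on each example:
  "kmyloyo" -> "myloyo" -> "myly" -> "myly" -> "ylym"
  "wup" -> "up" -> "p" -> "p" -> "p"
  "ukodc" -> "kodc" -> "kdc" -> "kdc" -> "cdk"
  "zpqxsxlwrug" -> "pqxsxlwrug" -> "pqxsxlwrg" -> "pqxs" -> "sxqp"
  "mruwmb" -> "ruwmb" -> "rwmb" -> "rwmb" -> "bmwr"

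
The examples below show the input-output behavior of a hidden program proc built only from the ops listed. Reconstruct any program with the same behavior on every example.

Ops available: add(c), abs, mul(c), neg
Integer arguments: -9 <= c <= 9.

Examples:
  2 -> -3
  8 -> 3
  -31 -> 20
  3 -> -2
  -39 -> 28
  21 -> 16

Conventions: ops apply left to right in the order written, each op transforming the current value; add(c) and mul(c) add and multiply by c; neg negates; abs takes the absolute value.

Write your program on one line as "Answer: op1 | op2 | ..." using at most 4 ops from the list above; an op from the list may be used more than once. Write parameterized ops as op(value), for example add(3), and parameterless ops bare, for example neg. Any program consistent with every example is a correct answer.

add(3) | abs | add(-8)

Check, running the answer program on each example:
  2 -> 5 -> 5 -> -3
  8 -> 11 -> 11 -> 3
  -31 -> -28 -> 28 -> 20
  3 -> 6 -> 6 -> -2
  -39 -> -36 -> 36 -> 28
  21 -> 24 -> 24 -> 16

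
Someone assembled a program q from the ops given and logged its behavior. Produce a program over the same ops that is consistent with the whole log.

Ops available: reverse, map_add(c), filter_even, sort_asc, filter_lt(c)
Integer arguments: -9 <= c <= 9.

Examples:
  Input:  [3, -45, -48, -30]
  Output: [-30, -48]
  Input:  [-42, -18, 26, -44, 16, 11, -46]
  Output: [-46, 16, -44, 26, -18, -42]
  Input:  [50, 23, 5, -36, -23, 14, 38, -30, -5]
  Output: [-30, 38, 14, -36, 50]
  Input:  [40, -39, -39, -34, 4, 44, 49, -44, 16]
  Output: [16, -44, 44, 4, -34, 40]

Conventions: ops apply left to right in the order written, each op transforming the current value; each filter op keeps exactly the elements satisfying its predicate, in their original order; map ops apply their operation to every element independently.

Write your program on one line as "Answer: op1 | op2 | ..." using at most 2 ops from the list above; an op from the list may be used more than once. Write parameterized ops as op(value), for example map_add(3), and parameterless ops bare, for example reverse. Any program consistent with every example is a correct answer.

reverse | filter_even

Check, running the answer program on each example:
  [3, -45, -48, -30] -> [-30, -48, -45, 3] -> [-30, -48]
  [-42, -18, 26, -44, 16, 11, -46] -> [-46, 11, 16, -44, 26, -18, -42] -> [-46, 16, -44, 26, -18, -42]
  [50, 23, 5, -36, -23, 14, 38, -30, -5] -> [-5, -30, 38, 14, -23, -36, 5, 23, 50] -> [-30, 38, 14, -36, 50]
  [40, -39, -39, -34, 4, 44, 49, -44, 16] -> [16, -44, 49, 44, 4, -34, -39, -39, 40] -> [16, -44, 44, 4, -34, 40]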